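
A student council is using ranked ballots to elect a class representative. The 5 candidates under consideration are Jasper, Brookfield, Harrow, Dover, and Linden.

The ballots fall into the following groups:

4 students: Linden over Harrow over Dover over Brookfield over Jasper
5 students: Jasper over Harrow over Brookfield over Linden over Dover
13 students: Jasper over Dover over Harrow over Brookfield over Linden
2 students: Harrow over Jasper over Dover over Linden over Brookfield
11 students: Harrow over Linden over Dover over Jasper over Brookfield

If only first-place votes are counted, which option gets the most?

First-place vote totals:
  Jasper: 18
  Brookfield: 0
  Harrow: 13
  Dover: 0
  Linden: 4
Jasper has the most first-place votes.

Jasper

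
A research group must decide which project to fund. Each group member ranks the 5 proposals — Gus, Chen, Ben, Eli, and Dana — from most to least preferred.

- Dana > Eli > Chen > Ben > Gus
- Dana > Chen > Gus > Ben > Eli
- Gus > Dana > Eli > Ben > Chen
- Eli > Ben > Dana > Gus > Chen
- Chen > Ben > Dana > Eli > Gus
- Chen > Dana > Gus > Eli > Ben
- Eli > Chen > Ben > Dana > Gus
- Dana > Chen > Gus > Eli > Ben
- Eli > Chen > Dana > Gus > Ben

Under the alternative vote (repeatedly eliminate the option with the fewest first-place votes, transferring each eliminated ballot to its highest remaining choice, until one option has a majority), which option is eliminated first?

Ben

Round 1: Eli 3, Dana 3, Chen 2, Gus 1, Ben 0. Ben has the fewest and is eliminated.
Round 2: Eli 3, Dana 3, Chen 2, Gus 1. Gus has the fewest and is eliminated.
Round 3: Dana 4, Eli 3, Chen 2. Chen has the fewest and is eliminated.
Round 4: Dana 6, Eli 3. Dana has a majority.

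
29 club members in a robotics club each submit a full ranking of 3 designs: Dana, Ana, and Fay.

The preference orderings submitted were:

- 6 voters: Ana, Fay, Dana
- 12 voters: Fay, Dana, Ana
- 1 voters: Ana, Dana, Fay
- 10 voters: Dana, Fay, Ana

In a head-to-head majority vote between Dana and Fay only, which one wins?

Fay

Ballots ranking Dana above Fay: 1+10 = 11.
Ballots ranking Fay above Dana: 6+12 = 18.
Fay wins the head-to-head, 18–11.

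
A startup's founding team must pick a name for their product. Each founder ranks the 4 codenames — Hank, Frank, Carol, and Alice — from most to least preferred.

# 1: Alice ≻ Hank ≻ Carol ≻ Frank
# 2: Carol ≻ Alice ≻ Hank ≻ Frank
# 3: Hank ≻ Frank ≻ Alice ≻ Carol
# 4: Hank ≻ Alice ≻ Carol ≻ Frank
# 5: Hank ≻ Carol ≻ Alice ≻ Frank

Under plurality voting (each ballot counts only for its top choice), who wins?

Hank

First-place vote totals:
  Hank: 3
  Frank: 0
  Carol: 1
  Alice: 1
Hank has the most first-place votes.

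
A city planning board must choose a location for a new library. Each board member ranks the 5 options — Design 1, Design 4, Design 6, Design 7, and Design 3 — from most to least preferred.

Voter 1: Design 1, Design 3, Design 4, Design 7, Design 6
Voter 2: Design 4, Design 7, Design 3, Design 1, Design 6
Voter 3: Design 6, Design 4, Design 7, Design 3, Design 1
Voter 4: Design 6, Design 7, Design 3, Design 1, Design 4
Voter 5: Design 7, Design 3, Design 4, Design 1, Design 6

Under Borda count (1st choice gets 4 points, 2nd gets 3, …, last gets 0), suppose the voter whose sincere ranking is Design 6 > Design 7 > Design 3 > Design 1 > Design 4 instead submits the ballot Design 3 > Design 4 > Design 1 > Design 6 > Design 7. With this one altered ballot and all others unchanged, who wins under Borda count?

Borda totals with the altered ballot: Design 1 8, Design 4 14, Design 6 5, Design 7 10, Design 3 13.
The switch changes the winner from Design 7 to Design 4.

Design 4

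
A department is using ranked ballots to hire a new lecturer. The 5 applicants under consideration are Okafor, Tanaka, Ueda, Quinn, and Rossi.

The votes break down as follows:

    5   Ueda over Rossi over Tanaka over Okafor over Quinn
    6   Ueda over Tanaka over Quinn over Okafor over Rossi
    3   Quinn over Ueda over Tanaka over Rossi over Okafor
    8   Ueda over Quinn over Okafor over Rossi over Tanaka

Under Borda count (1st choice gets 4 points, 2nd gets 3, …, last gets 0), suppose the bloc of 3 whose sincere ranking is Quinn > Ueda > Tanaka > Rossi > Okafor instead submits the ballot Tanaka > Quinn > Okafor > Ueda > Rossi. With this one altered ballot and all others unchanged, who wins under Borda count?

Borda totals with the altered ballot: Okafor 33, Tanaka 40, Ueda 79, Quinn 45, Rossi 23.
The winner is unchanged: still Ueda.

Ueda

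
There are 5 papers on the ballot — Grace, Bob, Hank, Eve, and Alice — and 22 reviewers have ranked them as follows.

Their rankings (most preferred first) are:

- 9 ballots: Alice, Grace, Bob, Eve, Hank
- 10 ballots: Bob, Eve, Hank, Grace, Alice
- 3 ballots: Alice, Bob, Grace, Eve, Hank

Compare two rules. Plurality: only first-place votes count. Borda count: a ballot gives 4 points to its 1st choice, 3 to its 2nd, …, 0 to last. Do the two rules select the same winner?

No

Plurality first-place counts: Grace 0, Bob 10, Hank 0, Eve 0, Alice 12 → Alice.
Borda totals: Grace 43, Bob 67, Hank 20, Eve 42, Alice 48 → Bob.
The two rules disagree: plurality picks Alice, Borda picks Bob.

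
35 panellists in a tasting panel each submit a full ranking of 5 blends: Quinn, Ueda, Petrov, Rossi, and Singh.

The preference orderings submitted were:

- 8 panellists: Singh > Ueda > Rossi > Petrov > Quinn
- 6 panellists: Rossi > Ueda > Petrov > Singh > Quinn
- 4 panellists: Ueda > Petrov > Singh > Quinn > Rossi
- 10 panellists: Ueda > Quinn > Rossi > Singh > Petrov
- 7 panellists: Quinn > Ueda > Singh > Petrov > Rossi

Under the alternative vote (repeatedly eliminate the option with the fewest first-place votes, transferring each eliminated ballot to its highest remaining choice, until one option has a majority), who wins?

Ueda

Round 1: Ueda 14, Singh 8, Quinn 7, Rossi 6, Petrov 0. Petrov has the fewest and is eliminated.
Round 2: Ueda 14, Singh 8, Quinn 7, Rossi 6. Rossi has the fewest and is eliminated.
Round 3: Ueda 20, Singh 8, Quinn 7. Ueda has a majority.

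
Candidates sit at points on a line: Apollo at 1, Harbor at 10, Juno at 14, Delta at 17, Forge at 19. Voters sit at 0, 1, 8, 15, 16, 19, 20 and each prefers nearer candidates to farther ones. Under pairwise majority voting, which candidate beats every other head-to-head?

Juno

With single-peaked preferences on a line, the Condorcet winner is the candidate closest to the median voter.
The median voter (position 15) is closest to Juno at 14.
Check: Juno vs Forge — voters closer to Juno: 5 of 7.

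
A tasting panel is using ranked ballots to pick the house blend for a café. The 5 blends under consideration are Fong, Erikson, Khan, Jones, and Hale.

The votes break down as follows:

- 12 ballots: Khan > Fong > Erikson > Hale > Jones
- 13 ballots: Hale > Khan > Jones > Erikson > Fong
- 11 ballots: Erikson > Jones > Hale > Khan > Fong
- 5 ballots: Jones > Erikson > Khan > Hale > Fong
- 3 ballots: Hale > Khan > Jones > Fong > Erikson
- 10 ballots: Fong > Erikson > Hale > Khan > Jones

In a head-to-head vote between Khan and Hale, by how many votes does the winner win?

20

Ballots ranking Khan above Hale: 12+5 = 17.
Ballots ranking Hale above Khan: 13+11+3+10 = 37.
Hale wins 37–17, a margin of 20.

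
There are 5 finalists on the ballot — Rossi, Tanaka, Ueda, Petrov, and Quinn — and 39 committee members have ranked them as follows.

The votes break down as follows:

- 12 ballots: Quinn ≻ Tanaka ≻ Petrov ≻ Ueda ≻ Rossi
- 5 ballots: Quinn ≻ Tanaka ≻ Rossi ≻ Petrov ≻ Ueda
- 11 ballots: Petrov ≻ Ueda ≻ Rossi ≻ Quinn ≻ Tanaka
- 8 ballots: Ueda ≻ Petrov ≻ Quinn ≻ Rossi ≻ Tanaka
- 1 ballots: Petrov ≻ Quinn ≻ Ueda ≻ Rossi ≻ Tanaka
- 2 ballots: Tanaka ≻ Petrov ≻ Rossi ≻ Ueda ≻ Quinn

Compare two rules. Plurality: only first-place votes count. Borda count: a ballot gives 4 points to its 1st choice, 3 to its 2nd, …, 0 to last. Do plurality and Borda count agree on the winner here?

No

Plurality first-place counts: Rossi 0, Tanaka 2, Ueda 8, Petrov 12, Quinn 17 → Quinn.
Borda totals: Rossi 45, Tanaka 59, Ueda 81, Petrov 107, Quinn 98 → Petrov.
The two rules disagree: plurality picks Quinn, Borda picks Petrov.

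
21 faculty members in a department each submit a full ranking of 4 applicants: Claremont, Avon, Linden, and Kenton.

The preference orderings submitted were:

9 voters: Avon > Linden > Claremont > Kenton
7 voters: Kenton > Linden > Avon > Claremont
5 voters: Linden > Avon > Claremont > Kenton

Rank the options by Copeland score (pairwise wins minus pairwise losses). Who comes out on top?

Linden

Pairwise results:
  Claremont vs Avon: Avon wins 21–0.
  Claremont vs Linden: Linden wins 21–0.
  Claremont vs Kenton: Claremont wins 14–7.
  Avon vs Linden: Linden wins 12–9.
  Avon vs Kenton: Avon wins 14–7.
  Linden vs Kenton: Linden wins 14–7.
Copeland scores (wins − losses):
  Claremont: 1 − 2 = -1
  Avon: 2 − 1 = 1
  Linden: 3 − 0 = 3
  Kenton: 0 − 3 = -3
Linden has the best Copeland score.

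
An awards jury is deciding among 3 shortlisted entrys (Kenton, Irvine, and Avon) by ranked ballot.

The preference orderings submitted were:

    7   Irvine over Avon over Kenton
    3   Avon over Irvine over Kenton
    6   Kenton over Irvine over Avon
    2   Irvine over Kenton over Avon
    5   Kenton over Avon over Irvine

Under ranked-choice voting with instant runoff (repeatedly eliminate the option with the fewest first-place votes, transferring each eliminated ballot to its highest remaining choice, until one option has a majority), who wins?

Round 1: Kenton 11, Irvine 9, Avon 3. Avon has the fewest and is eliminated.
Round 2: Irvine 12, Kenton 11. Irvine has a majority.

Irvine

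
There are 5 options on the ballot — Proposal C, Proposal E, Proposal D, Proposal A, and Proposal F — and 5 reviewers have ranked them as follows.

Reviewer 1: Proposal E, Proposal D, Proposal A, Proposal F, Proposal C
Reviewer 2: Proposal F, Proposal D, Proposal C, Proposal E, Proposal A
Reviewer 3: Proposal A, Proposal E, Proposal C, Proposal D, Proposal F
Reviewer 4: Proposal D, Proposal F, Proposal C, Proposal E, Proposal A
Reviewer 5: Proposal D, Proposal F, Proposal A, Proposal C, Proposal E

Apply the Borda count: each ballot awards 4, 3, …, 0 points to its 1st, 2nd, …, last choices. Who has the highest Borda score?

Proposal D

Borda scores:
  Proposal C: 0 + 2 + 2 + 2 + 1 = 7
  Proposal E: 4 + 1 + 3 + 1 + 0 = 9
  Proposal D: 3 + 3 + 1 + 4 + 4 = 15
  Proposal A: 2 + 0 + 4 + 0 + 2 = 8
  Proposal F: 1 + 4 + 0 + 3 + 3 = 11
Proposal D has the highest total.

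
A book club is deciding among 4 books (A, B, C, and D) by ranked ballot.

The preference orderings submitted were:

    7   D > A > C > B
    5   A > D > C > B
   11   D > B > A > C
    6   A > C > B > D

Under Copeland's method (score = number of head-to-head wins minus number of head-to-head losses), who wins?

Pairwise results:
  A vs B: A wins 18–11.
  A vs C: A wins 29–0.
  A vs D: D wins 18–11.
  B vs C: C wins 18–11.
  B vs D: D wins 23–6.
  C vs D: D wins 23–6.
Copeland scores (wins − losses):
  A: 2 − 1 = 1
  B: 0 − 3 = -3
  C: 1 − 2 = -1
  D: 3 − 0 = 3
D has the best Copeland score.

D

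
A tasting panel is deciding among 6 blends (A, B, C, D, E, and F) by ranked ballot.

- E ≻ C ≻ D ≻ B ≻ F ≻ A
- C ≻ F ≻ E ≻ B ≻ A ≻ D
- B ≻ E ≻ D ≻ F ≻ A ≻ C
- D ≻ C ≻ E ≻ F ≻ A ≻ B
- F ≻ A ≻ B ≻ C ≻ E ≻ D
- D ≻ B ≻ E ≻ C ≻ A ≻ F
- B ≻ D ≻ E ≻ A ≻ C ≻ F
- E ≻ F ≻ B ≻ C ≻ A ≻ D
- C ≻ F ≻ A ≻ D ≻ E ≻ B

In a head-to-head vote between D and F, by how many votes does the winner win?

1

Ballots ranking D above F: 5.
Ballots ranking F above D: 4.
D wins 5–4, a margin of 1.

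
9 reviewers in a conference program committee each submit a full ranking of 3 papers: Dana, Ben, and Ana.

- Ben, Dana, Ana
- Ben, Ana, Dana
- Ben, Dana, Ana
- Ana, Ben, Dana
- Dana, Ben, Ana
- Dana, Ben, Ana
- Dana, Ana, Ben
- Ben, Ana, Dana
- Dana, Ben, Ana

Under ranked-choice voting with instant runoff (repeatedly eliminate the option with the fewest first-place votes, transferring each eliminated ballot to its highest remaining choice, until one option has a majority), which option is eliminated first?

Ana

Round 1: Dana 4, Ben 4, Ana 1. Ana has the fewest and is eliminated.
Round 2: Ben 5, Dana 4. Ben has a majority.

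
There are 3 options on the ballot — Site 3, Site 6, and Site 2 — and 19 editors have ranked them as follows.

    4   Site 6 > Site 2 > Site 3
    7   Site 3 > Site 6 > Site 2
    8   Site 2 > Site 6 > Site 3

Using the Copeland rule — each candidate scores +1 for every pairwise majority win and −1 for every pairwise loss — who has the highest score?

Site 6

Pairwise results:
  Site 3 vs Site 6: Site 6 wins 12–7.
  Site 3 vs Site 2: Site 2 wins 12–7.
  Site 6 vs Site 2: Site 6 wins 11–8.
Copeland scores (wins − losses):
  Site 3: 0 − 2 = -2
  Site 6: 2 − 0 = 2
  Site 2: 1 − 1 = 0
Site 6 has the best Copeland score.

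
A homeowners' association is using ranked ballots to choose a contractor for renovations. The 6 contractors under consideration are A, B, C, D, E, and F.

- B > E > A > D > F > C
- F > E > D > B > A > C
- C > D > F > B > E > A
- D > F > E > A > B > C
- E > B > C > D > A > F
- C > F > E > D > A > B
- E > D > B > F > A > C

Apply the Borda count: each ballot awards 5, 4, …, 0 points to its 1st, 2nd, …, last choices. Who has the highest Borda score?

Borda scores:
  A: 3 + 1 + 0 + 2 + 1 + 1 + 1 = 9
  B: 5 + 2 + 2 + 1 + 4 + 0 + 3 = 17
  C: 0 + 0 + 5 + 0 + 3 + 5 + 0 = 13
  D: 2 + 3 + 4 + 5 + 2 + 2 + 4 = 22
  E: 4 + 4 + 1 + 3 + 5 + 3 + 5 = 25
  F: 1 + 5 + 3 + 4 + 0 + 4 + 2 = 19
E has the highest total.

E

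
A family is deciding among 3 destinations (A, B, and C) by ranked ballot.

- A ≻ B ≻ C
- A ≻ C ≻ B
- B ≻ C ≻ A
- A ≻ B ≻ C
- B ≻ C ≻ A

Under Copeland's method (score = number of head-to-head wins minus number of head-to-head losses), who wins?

A

Pairwise results:
  A vs B: A wins 3–2.
  A vs C: A wins 3–2.
  B vs C: B wins 4–1.
Copeland scores (wins − losses):
  A: 2 − 0 = 2
  B: 1 − 1 = 0
  C: 0 − 2 = -2
A has the best Copeland score.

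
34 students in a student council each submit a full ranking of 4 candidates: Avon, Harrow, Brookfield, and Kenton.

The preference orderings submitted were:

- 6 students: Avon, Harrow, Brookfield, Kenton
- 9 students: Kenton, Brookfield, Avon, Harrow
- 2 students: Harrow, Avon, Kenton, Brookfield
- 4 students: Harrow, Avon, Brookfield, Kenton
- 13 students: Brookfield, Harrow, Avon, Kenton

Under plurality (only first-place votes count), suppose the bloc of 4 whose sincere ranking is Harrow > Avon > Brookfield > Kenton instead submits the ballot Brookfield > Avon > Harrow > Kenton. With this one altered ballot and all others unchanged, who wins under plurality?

First-place totals with the altered ballot: Avon 6, Harrow 2, Brookfield 17, Kenton 9.
The winner is unchanged: still Brookfield.

Brookfield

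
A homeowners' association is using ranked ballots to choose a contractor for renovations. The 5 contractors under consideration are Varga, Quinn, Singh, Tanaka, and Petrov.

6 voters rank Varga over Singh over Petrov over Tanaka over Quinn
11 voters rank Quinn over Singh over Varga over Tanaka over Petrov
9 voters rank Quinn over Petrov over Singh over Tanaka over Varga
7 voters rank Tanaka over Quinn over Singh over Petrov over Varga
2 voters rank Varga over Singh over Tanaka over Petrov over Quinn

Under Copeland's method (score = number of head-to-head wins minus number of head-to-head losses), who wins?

Pairwise results:
  Varga vs Quinn: Quinn wins 27–8.
  Varga vs Singh: Singh wins 27–8.
  Varga vs Tanaka: Varga wins 19–16.
  Varga vs Petrov: Varga wins 19–16.
  Quinn vs Singh: Quinn wins 27–8.
  Quinn vs Tanaka: Quinn wins 20–15.
  Quinn vs Petrov: Quinn wins 27–8.
  Singh vs Tanaka: Singh wins 28–7.
  Singh vs Petrov: Singh wins 26–9.
  Tanaka vs Petrov: Tanaka wins 20–15.
Copeland scores (wins − losses):
  Varga: 2 − 2 = 0
  Quinn: 4 − 0 = 4
  Singh: 3 − 1 = 2
  Tanaka: 1 − 3 = -2
  Petrov: 0 − 4 = -4
Quinn has the best Copeland score.

Quinn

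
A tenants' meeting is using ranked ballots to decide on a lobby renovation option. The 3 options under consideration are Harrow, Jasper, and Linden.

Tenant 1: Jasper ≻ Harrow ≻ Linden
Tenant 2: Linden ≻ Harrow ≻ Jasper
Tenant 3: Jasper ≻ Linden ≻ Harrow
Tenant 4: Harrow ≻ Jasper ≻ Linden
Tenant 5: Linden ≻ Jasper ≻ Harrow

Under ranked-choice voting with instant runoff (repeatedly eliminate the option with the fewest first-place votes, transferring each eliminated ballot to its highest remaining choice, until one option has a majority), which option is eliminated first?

Harrow

Round 1: Jasper 2, Linden 2, Harrow 1. Harrow has the fewest and is eliminated.
Round 2: Jasper 3, Linden 2. Jasper has a majority.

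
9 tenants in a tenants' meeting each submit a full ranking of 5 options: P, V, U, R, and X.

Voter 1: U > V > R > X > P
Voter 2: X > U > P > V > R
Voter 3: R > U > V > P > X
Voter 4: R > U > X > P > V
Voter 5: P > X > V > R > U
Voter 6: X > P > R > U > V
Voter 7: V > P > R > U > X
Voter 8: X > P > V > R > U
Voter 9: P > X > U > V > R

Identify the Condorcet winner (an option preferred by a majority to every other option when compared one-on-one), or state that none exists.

X

Head-to-head results (9 voters total):
P vs V: P wins 6–3.
P vs U: P wins 5–4.
P vs R: P wins 6–3.
P vs X: X wins 5–4.
V vs U: U wins 6–3.
V vs R: V wins 6–3.
V vs X: X wins 6–3.
U vs R: R wins 6–3.
U vs X: X wins 5–4.
R vs X: X wins 5–4.
X beats each rival — P (5–4), V (6–3), U (5–4), R (5–4) — so X is the Condorcet winner.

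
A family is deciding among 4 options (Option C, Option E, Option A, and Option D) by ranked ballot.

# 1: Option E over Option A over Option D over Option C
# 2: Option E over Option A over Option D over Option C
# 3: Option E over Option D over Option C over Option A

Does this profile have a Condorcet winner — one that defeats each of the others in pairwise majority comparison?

Yes

Head-to-head results (3 voters total):
Option C vs Option E: Option E wins 3–0.
Option C vs Option A: Option A wins 2–1.
Option C vs Option D: Option D wins 3–0.
Option E vs Option A: Option E wins 3–0.
Option E vs Option D: Option E wins 3–0.
Option A vs Option D: Option A wins 2–1.
Option E beats each rival — Option C (3–0), Option A (3–0), Option D (3–0) — so Option E is the Condorcet winner.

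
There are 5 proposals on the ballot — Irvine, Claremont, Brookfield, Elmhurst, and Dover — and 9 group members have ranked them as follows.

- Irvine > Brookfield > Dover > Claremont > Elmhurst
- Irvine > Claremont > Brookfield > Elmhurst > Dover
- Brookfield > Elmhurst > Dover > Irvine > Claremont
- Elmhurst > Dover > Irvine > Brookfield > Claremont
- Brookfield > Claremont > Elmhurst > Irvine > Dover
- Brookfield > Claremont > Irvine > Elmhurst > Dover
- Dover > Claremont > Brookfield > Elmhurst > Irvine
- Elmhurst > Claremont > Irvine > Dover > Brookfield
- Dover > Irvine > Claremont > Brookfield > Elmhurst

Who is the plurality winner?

First-place vote totals:
  Irvine: 2
  Claremont: 0
  Brookfield: 3
  Elmhurst: 2
  Dover: 2
Brookfield has the most first-place votes.

Brookfield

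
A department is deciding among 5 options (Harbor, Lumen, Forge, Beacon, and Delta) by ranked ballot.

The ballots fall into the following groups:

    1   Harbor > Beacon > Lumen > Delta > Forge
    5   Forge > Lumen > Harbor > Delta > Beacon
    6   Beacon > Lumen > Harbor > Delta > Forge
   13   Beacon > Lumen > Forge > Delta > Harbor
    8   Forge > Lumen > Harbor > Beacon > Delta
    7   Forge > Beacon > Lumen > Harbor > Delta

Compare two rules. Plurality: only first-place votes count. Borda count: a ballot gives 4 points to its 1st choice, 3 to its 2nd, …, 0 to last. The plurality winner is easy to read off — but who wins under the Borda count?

Plurality first-place counts: Harbor 1, Lumen 0, Forge 20, Beacon 19, Delta 0 → Forge.
Borda totals: Harbor 49, Lumen 112, Forge 106, Beacon 108, Delta 25 → Lumen.

Lumen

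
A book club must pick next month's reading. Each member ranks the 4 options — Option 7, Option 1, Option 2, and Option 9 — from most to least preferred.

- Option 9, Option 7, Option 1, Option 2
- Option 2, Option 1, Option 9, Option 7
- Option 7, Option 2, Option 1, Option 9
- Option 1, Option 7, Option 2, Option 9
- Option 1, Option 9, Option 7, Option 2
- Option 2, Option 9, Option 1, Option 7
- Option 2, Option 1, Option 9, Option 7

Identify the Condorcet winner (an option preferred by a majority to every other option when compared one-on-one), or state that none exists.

None — there is no Condorcet winner

Head-to-head results (7 voters total):
Option 7 vs Option 1: Option 1 wins 5–2.
Option 7 vs Option 2: Option 7 wins 4–3.
Option 7 vs Option 9: Option 9 wins 5–2.
Option 1 vs Option 2: Option 2 wins 4–3.
Option 1 vs Option 9: Option 1 wins 5–2.
Option 2 vs Option 9: Option 2 wins 5–2.
No candidate beats all others: Option 7 beats Option 2 beats Option 1 beats Option 7, a majority cycle.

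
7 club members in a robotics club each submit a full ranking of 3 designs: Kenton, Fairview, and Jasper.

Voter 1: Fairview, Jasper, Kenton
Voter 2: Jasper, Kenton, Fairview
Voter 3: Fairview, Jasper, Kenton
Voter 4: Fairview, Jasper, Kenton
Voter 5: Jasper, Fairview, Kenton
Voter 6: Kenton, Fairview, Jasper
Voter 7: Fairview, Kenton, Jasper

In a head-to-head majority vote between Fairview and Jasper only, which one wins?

Ballots ranking Fairview above Jasper: 5.
Ballots ranking Jasper above Fairview: 2.
Fairview wins the head-to-head, 5–2.

Fairview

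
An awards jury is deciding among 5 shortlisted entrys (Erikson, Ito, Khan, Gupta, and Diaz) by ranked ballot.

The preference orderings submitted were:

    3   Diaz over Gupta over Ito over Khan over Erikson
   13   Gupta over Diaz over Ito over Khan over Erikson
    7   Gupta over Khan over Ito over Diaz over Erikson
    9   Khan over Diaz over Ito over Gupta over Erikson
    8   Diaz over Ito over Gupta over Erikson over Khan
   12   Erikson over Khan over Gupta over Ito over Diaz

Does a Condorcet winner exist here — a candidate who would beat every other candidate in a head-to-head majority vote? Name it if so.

Head-to-head results (52 voters total):
Erikson vs Ito: Ito wins 40–12.
Erikson vs Khan: Khan wins 32–20.
Erikson vs Gupta: Gupta wins 40–12.
Erikson vs Diaz: Diaz wins 40–12.
Ito vs Khan: Khan wins 28–24.
Ito vs Gupta: Gupta wins 35–17.
Ito vs Diaz: Diaz wins 33–19.
Khan vs Gupta: Gupta wins 31–21.
Khan vs Diaz: Khan wins 28–24.
Gupta vs Diaz: Gupta wins 32–20.
Gupta beats each rival — Erikson (40–12), Ito (35–17), Khan (31–21), Diaz (32–20) — so Gupta is the Condorcet winner.

Gupta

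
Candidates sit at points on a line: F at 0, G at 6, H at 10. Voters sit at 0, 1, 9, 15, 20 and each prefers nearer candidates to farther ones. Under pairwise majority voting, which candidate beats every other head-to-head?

H

With single-peaked preferences on a line, the Condorcet winner is the candidate closest to the median voter.
The median voter (position 9) is closest to H at 10.
Check: H vs G — voters closer to H: 3 of 5.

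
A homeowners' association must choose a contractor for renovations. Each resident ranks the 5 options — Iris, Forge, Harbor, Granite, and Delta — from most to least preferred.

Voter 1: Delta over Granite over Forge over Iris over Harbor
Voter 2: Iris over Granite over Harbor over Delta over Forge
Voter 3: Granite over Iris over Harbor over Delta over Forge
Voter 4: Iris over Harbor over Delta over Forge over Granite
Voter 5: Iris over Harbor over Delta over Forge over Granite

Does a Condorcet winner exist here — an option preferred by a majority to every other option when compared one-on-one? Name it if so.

Iris

Head-to-head results (5 voters total):
Iris vs Forge: Iris wins 4–1.
Iris vs Harbor: Iris wins 5–0.
Iris vs Granite: Iris wins 3–2.
Iris vs Delta: Iris wins 4–1.
Forge vs Harbor: Harbor wins 4–1.
Forge vs Granite: Granite wins 3–2.
Forge vs Delta: Delta wins 5–0.
Harbor vs Granite: Granite wins 3–2.
Harbor vs Delta: Harbor wins 4–1.
Granite vs Delta: Delta wins 3–2.
Iris beats each rival — Forge (4–1), Harbor (5–0), Granite (3–2), Delta (4–1) — so Iris is the Condorcet winner.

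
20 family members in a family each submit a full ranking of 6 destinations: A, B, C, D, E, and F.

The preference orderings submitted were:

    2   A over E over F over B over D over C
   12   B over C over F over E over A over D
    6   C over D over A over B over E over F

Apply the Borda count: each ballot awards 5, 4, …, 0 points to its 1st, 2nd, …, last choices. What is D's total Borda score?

26

Borda scores:
  A: 2·5 + 12·1 + 6·3 = 40
  B: 2·2 + 12·5 + 6·2 = 76
  C: 2·0 + 12·4 + 6·5 = 78
  D: 2·1 + 12·0 + 6·4 = 26
  E: 2·4 + 12·2 + 6·1 = 38
  F: 2·3 + 12·3 + 6·0 = 42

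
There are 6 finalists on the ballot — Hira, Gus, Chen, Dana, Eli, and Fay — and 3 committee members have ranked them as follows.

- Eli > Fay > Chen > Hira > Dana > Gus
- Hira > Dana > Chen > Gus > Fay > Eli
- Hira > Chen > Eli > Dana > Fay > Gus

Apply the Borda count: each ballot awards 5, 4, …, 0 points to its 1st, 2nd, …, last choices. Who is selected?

Borda scores:
  Hira: 2 + 5 + 5 = 12
  Gus: 0 + 2 + 0 = 2
  Chen: 3 + 3 + 4 = 10
  Dana: 1 + 4 + 2 = 7
  Eli: 5 + 0 + 3 = 8
  Fay: 4 + 1 + 1 = 6
Hira has the highest total.

Hira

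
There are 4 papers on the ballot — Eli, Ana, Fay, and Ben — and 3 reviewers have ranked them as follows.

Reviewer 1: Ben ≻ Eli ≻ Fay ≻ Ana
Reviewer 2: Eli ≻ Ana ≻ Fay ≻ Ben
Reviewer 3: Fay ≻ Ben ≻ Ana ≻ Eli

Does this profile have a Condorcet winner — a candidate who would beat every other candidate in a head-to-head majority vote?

Head-to-head results (3 voters total):
Eli vs Ana: Eli wins 2–1.
Eli vs Fay: Eli wins 2–1.
Eli vs Ben: Ben wins 2–1.
Ana vs Fay: Fay wins 2–1.
Ana vs Ben: Ben wins 2–1.
Fay vs Ben: Fay wins 2–1.
No candidate beats all others: Eli beats Fay beats Ben beats Eli, a majority cycle.

No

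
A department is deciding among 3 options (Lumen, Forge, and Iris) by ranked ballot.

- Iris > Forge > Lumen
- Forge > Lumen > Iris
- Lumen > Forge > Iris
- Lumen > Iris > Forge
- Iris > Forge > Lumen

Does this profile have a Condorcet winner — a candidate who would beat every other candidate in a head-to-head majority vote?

Head-to-head results (5 voters total):
Lumen vs Forge: Forge wins 3–2.
Lumen vs Iris: Lumen wins 3–2.
Forge vs Iris: Iris wins 3–2.
No candidate beats all others: Lumen beats Iris beats Forge beats Lumen, a majority cycle.

No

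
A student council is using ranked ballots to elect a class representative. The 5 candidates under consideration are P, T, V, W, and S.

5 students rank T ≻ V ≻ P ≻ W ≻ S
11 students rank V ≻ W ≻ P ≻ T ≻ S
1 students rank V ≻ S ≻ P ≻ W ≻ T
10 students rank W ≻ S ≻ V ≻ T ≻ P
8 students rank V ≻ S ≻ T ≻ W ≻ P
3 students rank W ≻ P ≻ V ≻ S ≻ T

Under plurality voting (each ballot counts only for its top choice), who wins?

V

First-place vote totals:
  P: 0
  T: 5
  V: 20
  W: 13
  S: 0
V has the most first-place votes.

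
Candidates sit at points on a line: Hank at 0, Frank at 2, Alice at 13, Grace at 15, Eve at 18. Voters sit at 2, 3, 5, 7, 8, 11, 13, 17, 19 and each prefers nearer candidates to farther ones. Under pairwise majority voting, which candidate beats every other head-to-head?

With single-peaked preferences on a line, the Condorcet winner is the candidate closest to the median voter.
The median voter (position 8) is closest to Alice at 13.
Check: Alice vs Eve — voters closer to Alice: 7 of 9.

Alice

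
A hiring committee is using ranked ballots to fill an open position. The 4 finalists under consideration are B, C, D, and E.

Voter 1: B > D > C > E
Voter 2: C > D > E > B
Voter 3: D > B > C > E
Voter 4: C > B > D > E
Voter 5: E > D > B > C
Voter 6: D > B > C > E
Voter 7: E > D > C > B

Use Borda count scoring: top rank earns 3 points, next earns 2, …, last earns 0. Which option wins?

Borda scores:
  B: 3 + 0 + 2 + 2 + 1 + 2 + 0 = 10
  C: 1 + 3 + 1 + 3 + 0 + 1 + 1 = 10
  D: 2 + 2 + 3 + 1 + 2 + 3 + 2 = 15
  E: 0 + 1 + 0 + 0 + 3 + 0 + 3 = 7
D has the highest total.

D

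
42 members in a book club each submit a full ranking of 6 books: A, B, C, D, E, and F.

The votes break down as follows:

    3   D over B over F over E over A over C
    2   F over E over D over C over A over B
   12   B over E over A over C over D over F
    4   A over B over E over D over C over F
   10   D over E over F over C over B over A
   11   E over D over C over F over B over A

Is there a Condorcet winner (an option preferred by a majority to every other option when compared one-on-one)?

Head-to-head results (42 voters total):
A vs B: B wins 36–6.
A vs C: C wins 23–19.
A vs D: D wins 26–16.
A vs E: E wins 38–4.
A vs F: F wins 26–16.
B vs C: C wins 23–19.
B vs D: D wins 26–16.
B vs E: E wins 23–19.
B vs F: F wins 23–19.
C vs D: D wins 30–12.
C vs E: E wins 42–0.
C vs F: C wins 27–15.
D vs E: E wins 29–13.
D vs F: D wins 40–2.
E vs F: E wins 37–5.
E beats each rival — A (38–4), B (23–19), C (42–0), D (29–13), F (37–5) — so E is the Condorcet winner.

Yes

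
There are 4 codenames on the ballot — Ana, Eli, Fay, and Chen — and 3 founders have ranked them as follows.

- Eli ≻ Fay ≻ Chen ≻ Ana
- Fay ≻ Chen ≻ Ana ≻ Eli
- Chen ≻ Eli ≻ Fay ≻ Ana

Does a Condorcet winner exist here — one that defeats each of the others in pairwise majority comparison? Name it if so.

None — there is no Condorcet winner

Head-to-head results (3 voters total):
Ana vs Eli: Eli wins 2–1.
Ana vs Fay: Fay wins 3–0.
Ana vs Chen: Chen wins 3–0.
Eli vs Fay: Eli wins 2–1.
Eli vs Chen: Chen wins 2–1.
Fay vs Chen: Fay wins 2–1.
No candidate beats all others: Eli beats Fay beats Chen beats Eli, a majority cycle.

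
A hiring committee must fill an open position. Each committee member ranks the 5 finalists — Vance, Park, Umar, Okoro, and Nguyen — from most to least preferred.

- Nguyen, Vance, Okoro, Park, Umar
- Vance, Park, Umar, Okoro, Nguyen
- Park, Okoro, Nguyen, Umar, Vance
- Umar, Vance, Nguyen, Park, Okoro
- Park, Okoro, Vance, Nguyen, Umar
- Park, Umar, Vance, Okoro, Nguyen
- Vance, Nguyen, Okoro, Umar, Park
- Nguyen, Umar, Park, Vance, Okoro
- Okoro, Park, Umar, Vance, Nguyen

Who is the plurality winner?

First-place vote totals:
  Vance: 2
  Park: 3
  Umar: 1
  Okoro: 1
  Nguyen: 2
Park has the most first-place votes.

Park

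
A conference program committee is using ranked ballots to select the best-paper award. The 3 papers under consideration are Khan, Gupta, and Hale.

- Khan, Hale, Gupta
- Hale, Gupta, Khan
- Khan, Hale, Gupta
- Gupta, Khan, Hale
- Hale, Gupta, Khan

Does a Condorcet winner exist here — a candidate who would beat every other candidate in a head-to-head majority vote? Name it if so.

Head-to-head results (5 voters total):
Khan vs Gupta: Gupta wins 3–2.
Khan vs Hale: Khan wins 3–2.
Gupta vs Hale: Hale wins 4–1.
No candidate beats all others: Khan beats Hale beats Gupta beats Khan, a majority cycle.

None — there is no Condorcet winner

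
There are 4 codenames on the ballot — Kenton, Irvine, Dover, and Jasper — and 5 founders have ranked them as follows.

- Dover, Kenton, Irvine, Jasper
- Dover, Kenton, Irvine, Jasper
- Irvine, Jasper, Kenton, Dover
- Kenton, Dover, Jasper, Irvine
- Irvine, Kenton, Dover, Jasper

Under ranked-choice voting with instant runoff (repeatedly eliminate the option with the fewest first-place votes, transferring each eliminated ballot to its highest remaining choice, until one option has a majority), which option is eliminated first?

Round 1: Irvine 2, Dover 2, Kenton 1, Jasper 0. Jasper has the fewest and is eliminated.
Round 2: Irvine 2, Dover 2, Kenton 1. Kenton has the fewest and is eliminated.
Round 3: Dover 3, Irvine 2. Dover has a majority.

Jasper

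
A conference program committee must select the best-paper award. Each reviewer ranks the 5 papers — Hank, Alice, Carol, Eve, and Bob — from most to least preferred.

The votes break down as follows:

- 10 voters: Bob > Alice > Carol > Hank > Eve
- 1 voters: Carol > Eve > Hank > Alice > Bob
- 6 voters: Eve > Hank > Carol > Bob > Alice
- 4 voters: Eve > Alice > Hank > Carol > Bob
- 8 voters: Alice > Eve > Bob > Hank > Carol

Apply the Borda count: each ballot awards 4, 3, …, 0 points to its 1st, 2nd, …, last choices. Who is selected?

Borda scores:
  Hank: 10·1 + 2 + 6·3 + 4·2 + 8·1 = 46
  Alice: 10·3 + 1 + 6·0 + 4·3 + 8·4 = 75
  Carol: 10·2 + 4 + 6·2 + 4·1 + 8·0 = 40
  Eve: 10·0 + 3 + 6·4 + 4·4 + 8·3 = 67
  Bob: 10·4 + 0 + 6·1 + 4·0 + 8·2 = 62
Alice has the highest total.

Alice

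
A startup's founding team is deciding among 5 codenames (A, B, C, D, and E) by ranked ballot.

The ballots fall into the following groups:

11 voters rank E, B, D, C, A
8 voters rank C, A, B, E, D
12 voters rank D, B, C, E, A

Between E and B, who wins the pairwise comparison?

Ballots ranking E above B: 11.
Ballots ranking B above E: 8+12 = 20.
B wins the head-to-head, 20–11.

B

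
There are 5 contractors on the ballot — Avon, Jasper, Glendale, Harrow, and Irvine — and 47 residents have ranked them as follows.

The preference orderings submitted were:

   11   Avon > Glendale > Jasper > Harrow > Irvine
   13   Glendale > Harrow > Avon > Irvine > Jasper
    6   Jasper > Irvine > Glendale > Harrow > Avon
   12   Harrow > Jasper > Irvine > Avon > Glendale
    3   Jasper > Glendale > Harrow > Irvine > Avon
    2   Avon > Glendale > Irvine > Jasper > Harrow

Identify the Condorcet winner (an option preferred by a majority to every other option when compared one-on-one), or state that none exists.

Head-to-head results (47 voters total):
Avon vs Jasper: Avon wins 26–21.
Avon vs Glendale: Avon wins 25–22.
Avon vs Harrow: Harrow wins 34–13.
Avon vs Irvine: Avon wins 26–21.
Jasper vs Glendale: Glendale wins 26–21.
Jasper vs Harrow: Harrow wins 25–22.
Jasper vs Irvine: Jasper wins 32–15.
Glendale vs Harrow: Glendale wins 35–12.
Glendale vs Irvine: Glendale wins 29–18.
Harrow vs Irvine: Harrow wins 39–8.
No candidate beats all others: Avon beats Glendale beats Harrow beats Avon, a majority cycle.

None — there is no Condorcet winner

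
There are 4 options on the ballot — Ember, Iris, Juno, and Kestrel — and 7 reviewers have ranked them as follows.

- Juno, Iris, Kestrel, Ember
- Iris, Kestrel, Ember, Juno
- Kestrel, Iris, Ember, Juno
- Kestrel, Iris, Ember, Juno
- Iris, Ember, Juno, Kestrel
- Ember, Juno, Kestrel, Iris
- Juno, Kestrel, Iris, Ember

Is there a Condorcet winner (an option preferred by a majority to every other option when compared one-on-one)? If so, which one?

No Condorcet winner

Head-to-head results (7 voters total):
Ember vs Iris: Iris wins 6–1.
Ember vs Juno: Ember wins 5–2.
Ember vs Kestrel: Kestrel wins 5–2.
Iris vs Juno: Iris wins 4–3.
Iris vs Kestrel: Kestrel wins 4–3.
Juno vs Kestrel: Juno wins 4–3.
No candidate beats all others: Ember beats Juno beats Kestrel beats Ember, a majority cycle.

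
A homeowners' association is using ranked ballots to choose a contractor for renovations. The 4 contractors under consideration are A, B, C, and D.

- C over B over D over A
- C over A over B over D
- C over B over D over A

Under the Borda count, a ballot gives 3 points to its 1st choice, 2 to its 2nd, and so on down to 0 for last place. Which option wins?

C

Borda scores:
  A: 0 + 2 + 0 = 2
  B: 2 + 1 + 2 = 5
  C: 3 + 3 + 3 = 9
  D: 1 + 0 + 1 = 2
C has the highest total.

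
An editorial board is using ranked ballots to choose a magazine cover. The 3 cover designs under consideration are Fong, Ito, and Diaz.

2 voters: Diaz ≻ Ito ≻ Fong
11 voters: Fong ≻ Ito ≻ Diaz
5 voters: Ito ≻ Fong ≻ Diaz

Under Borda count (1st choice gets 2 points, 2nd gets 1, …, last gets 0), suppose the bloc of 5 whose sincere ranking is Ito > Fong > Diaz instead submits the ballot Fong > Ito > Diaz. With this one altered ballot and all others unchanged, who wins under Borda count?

Borda totals with the altered ballot: Fong 32, Ito 18, Diaz 4.
The winner is unchanged: still Fong.

Fong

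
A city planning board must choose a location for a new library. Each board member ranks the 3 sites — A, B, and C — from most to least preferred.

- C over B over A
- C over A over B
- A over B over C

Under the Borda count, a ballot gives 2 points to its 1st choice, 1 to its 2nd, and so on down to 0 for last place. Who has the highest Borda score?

C

Borda scores:
  A: 0 + 1 + 2 = 3
  B: 1 + 0 + 1 = 2
  C: 2 + 2 + 0 = 4
C has the highest total.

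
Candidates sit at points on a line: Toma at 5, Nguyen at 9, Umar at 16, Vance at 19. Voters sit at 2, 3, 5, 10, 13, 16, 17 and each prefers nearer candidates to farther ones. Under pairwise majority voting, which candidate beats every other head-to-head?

Nguyen

With single-peaked preferences on a line, the Condorcet winner is the candidate closest to the median voter.
The median voter (position 10) is closest to Nguyen at 9.
Check: Nguyen vs Umar — voters closer to Nguyen: 4 of 7.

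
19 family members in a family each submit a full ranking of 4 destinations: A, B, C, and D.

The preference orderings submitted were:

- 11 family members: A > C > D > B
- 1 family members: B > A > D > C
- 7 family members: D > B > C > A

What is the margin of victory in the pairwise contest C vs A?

Ballots ranking C above A: 7.
Ballots ranking A above C: 11+1 = 12.
A wins 12–7, a margin of 5.

5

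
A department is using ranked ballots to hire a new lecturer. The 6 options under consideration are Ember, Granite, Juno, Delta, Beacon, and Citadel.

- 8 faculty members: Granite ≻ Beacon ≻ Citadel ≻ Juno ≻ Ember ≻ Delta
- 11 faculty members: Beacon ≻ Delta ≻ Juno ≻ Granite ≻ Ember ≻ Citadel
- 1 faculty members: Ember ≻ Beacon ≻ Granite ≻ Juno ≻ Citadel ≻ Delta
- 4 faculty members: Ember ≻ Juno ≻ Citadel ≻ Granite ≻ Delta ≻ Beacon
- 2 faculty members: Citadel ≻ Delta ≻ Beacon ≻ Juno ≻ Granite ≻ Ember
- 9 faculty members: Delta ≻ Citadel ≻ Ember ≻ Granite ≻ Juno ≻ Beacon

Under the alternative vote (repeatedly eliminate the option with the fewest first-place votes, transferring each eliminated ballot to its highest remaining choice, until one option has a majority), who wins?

Round 1: Beacon 11, Delta 9, Granite 8, Ember 5, Citadel 2, Juno 0. Juno has the fewest and is eliminated.
Round 2: Beacon 11, Delta 9, Granite 8, Ember 5, Citadel 2. Citadel has the fewest and is eliminated.
Round 3: Delta 11, Beacon 11, Granite 8, Ember 5. Ember has the fewest and is eliminated.
Round 4: Granite 12, Beacon 12, Delta 11. Delta has the fewest and is eliminated.
Round 5: Granite 21, Beacon 14. Granite has a majority.

Granite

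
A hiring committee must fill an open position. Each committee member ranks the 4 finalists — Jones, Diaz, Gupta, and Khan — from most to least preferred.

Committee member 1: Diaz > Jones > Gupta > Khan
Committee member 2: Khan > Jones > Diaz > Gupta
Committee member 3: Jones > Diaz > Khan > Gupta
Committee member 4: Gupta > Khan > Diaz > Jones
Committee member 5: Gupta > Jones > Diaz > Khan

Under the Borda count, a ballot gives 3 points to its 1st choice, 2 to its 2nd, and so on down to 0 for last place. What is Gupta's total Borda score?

7

Borda scores:
  Jones: 2 + 2 + 3 + 0 + 2 = 9
  Diaz: 3 + 1 + 2 + 1 + 1 = 8
  Gupta: 1 + 0 + 0 + 3 + 3 = 7
  Khan: 0 + 3 + 1 + 2 + 0 = 6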